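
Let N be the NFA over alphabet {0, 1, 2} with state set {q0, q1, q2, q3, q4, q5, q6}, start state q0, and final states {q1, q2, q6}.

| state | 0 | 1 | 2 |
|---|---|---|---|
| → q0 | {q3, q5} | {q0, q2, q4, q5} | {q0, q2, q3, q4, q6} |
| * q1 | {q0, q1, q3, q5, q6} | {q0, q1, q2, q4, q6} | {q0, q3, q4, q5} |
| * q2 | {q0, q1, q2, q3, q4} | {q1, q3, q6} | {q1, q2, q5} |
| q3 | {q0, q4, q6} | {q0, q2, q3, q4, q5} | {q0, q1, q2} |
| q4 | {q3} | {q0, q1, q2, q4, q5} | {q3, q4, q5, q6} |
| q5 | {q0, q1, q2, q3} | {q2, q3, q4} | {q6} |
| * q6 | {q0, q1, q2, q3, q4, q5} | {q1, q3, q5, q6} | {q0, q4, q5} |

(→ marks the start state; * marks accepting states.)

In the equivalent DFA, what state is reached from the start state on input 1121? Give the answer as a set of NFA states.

{q0, q1, q2, q3, q4, q5, q6}

Start: {q0}.
δ(q0,1) = {q0, q2, q4, q5}.
Union: {q0, q2, q4, q5}.
After 1: {q0, q2, q4, q5}.
δ(q0,1) = {q0, q2, q4, q5}; δ(q2,1) = {q1, q3, q6}; δ(q4,1) = {q0, q1, q2, q4, q5}; δ(q5,1) = {q2, q3, q4}.
Union: {q0, q1, q2, q3, q4, q5, q6}.
After 1: {q0, q1, q2, q3, q4, q5, q6}.
δ(q0,2) = {q0, q2, q3, q4, q6}; δ(q1,2) = {q0, q3, q4, q5}; δ(q2,2) = {q1, q2, q5}; δ(q3,2) = {q0, q1, q2}; δ(q4,2) = {q3, q4, q5, q6}; δ(q5,2) = {q6}; δ(q6,2) = {q0, q4, q5}.
Union: {q0, q1, q2, q3, q4, q5, q6}.
After 2: {q0, q1, q2, q3, q4, q5, q6}.
δ(q0,1) = {q0, q2, q4, q5}; δ(q1,1) = {q0, q1, q2, q4, q6}; δ(q2,1) = {q1, q3, q6}; δ(q3,1) = {q0, q2, q3, q4, q5}; δ(q4,1) = {q0, q1, q2, q4, q5}; δ(q5,1) = {q2, q3, q4}; δ(q6,1) = {q1, q3, q5, q6}.
Union: {q0, q1, q2, q3, q4, q5, q6}.
After 1: {q0, q1, q2, q3, q4, q5, q6}.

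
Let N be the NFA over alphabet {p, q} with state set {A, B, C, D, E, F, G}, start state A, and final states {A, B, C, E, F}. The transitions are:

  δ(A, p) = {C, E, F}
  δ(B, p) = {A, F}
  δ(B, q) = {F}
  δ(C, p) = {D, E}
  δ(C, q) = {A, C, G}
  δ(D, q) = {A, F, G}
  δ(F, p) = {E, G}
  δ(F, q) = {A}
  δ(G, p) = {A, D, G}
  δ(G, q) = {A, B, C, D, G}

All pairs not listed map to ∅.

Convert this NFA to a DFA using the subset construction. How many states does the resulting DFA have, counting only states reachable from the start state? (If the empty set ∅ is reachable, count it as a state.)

Start state of the DFA: {A}.
{A} --p--> {C, E, F}  [new]
{A} --q--> ∅  [new]
{C, E, F} --p--> {D, E, G}  [new]
{C, E, F} --q--> {A, C, G}  [new]
∅ --p--> ∅  [seen]
∅ --q--> ∅  [seen]
{D, E, G} --p--> {A, D, G}  [new]
{D, E, G} --q--> {A, B, C, D, F, G}  [new]
{A, C, G} --p--> {A, C, D, E, F, G}  [new]
{A, C, G} --q--> {A, B, C, D, G}  [new]
{A, D, G} --p--> {A, C, D, E, F, G}  [seen]
{A, D, G} --q--> {A, B, C, D, F, G}  [seen]
{A, B, C, D, F, G} --p--> {A, C, D, E, F, G}  [seen]
{A, B, C, D, F, G} --q--> {A, B, C, D, F, G}  [seen]
{A, C, D, E, F, G} --p--> {A, C, D, E, F, G}  [seen]
{A, C, D, E, F, G} --q--> {A, B, C, D, F, G}  [seen]
{A, B, C, D, G} --p--> {A, C, D, E, F, G}  [seen]
{A, B, C, D, G} --q--> {A, B, C, D, F, G}  [seen]
Reachable DFA states: {A}, {C, E, F}, ∅, {D, E, G}, {A, C, G}, {A, D, G}, {A, B, C, D, F, G}, {A, C, D, E, F, G}, {A, B, C, D, G}.

9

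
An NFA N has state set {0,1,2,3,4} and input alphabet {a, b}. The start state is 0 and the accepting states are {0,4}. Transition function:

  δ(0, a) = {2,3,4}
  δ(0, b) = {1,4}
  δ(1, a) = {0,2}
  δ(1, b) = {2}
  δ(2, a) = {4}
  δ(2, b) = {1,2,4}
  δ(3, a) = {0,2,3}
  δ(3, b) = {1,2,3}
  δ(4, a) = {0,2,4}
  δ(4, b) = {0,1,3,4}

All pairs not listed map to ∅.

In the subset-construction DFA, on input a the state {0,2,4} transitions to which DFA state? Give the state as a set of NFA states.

δ(0,a) = {2,3,4}; δ(2,a) = {4}; δ(4,a) = {0,2,4}.
Union: {0,2,3,4}.

{0,2,3,4}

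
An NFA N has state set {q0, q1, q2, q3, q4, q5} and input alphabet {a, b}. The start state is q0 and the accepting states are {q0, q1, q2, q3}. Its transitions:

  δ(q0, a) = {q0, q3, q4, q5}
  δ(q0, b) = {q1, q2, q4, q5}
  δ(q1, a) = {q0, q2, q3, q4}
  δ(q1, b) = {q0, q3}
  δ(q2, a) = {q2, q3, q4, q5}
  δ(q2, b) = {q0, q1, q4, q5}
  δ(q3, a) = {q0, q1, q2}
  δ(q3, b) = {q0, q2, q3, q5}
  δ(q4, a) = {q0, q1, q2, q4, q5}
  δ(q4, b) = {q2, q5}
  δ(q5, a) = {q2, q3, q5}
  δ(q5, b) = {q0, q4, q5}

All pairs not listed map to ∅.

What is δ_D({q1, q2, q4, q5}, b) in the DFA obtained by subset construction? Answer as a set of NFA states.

δ(q1,b) = {q0, q3}; δ(q2,b) = {q0, q1, q4, q5}; δ(q4,b) = {q2, q5}; δ(q5,b) = {q0, q4, q5}.
Union: {q0, q1, q2, q3, q4, q5}.

{q0, q1, q2, q3, q4, q5}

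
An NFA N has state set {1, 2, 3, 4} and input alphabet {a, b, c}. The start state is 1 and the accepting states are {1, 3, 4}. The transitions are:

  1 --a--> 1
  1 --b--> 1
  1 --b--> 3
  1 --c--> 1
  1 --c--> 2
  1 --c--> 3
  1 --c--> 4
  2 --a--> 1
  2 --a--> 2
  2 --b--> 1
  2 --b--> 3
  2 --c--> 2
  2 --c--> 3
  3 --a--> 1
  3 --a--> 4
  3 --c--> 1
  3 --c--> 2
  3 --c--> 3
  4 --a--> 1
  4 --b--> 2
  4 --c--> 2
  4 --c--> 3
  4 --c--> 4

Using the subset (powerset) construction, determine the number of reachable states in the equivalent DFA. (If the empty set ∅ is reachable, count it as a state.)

Start state of the DFA: {1}.
{1} --a--> {1}  [seen]
{1} --b--> {1, 3}  [new]
{1} --c--> {1, 2, 3, 4}  [new]
{1, 3} --a--> {1, 4}  [new]
{1, 3} --b--> {1, 3}  [seen]
{1, 3} --c--> {1, 2, 3, 4}  [seen]
{1, 2, 3, 4} --a--> {1, 2, 4}  [new]
{1, 2, 3, 4} --b--> {1, 2, 3}  [new]
{1, 2, 3, 4} --c--> {1, 2, 3, 4}  [seen]
{1, 4} --a--> {1}  [seen]
{1, 4} --b--> {1, 2, 3}  [seen]
{1, 4} --c--> {1, 2, 3, 4}  [seen]
{1, 2, 4} --a--> {1, 2}  [new]
{1, 2, 4} --b--> {1, 2, 3}  [seen]
{1, 2, 4} --c--> {1, 2, 3, 4}  [seen]
{1, 2, 3} --a--> {1, 2, 4}  [seen]
{1, 2, 3} --b--> {1, 3}  [seen]
{1, 2, 3} --c--> {1, 2, 3, 4}  [seen]
{1, 2} --a--> {1, 2}  [seen]
{1, 2} --b--> {1, 3}  [seen]
{1, 2} --c--> {1, 2, 3, 4}  [seen]
Reachable DFA states: {1}, {1, 3}, {1, 2, 3, 4}, {1, 4}, {1, 2, 4}, {1, 2, 3}, {1, 2}.

7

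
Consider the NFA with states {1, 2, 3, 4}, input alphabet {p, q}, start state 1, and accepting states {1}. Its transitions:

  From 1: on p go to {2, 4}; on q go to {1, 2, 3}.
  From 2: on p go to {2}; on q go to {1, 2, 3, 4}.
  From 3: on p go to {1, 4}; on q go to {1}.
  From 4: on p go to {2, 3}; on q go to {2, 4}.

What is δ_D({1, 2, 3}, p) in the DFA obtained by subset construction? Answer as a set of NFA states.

{1, 2, 4}

δ(1,p) = {2, 4}; δ(2,p) = {2}; δ(3,p) = {1, 4}.
Union: {1, 2, 4}.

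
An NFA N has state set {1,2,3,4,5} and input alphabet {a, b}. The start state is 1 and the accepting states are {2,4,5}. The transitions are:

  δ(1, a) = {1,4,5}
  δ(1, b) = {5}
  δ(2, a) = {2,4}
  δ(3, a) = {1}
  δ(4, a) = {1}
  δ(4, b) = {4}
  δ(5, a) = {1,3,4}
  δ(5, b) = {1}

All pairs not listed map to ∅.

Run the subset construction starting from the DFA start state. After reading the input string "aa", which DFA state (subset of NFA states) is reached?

{1,3,4,5}

Start: {1}.
δ(1,a) = {1,4,5}.
Union: {1,4,5}.
After a: {1,4,5}.
δ(1,a) = {1,4,5}; δ(4,a) = {1}; δ(5,a) = {1,3,4}.
Union: {1,3,4,5}.
After a: {1,3,4,5}.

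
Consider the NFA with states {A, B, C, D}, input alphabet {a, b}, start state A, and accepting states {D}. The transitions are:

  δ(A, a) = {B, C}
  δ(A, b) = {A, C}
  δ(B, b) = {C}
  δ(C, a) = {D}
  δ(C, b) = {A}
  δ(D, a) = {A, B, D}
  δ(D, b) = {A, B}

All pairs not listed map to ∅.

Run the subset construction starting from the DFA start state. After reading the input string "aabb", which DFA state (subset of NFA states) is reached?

Start: {A}.
δ(A,a) = {B, C}.
Union: {B, C}.
After a: {B, C}.
δ(B,a) = ∅; δ(C,a) = {D}.
Union: {D}.
After a: {D}.
δ(D,b) = {A, B}.
Union: {A, B}.
After b: {A, B}.
δ(A,b) = {A, C}; δ(B,b) = {C}.
Union: {A, C}.
After b: {A, C}.

{A, C}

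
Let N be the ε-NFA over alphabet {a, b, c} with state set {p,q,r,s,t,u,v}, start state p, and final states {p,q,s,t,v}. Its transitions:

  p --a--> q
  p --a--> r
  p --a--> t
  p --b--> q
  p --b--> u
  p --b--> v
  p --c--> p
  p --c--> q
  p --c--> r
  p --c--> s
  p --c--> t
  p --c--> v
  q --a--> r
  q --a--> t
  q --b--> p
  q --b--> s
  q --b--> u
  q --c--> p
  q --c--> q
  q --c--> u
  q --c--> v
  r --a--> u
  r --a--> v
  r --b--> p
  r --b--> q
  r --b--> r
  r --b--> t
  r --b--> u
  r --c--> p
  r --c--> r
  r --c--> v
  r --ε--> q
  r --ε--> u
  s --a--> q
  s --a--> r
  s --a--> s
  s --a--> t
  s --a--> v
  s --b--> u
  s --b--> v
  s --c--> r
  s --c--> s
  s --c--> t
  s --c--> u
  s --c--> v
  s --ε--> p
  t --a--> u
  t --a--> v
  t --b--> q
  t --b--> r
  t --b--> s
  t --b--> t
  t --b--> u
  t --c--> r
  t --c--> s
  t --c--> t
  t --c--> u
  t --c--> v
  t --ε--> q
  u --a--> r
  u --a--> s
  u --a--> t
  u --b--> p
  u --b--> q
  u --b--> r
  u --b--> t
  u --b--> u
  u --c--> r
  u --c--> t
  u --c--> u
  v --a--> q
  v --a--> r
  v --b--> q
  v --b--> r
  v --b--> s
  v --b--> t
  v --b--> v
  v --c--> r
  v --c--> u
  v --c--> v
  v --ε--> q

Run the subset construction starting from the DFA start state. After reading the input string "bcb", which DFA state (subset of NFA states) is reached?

{p,q,r,s,t,u,v}

Start: {p}.
δ(p,b) = {q,u,v}.
Union: {q,u,v}.
After b: {q,u,v}.
δ(q,c) = {p,q,u,v}; δ(u,c) = {r,t,u}; δ(v,c) = {r,u,v}.
Union: {p,q,r,t,u,v}.
After c: {p,q,r,t,u,v}.
δ(p,b) = {q,u,v}; δ(q,b) = {p,s,u}; δ(r,b) = {p,q,r,t,u}; δ(t,b) = {q,r,s,t,u}; δ(u,b) = {p,q,r,t,u}; δ(v,b) = {q,r,s,t,v}.
Union: {p,q,r,s,t,u,v}.
After b: {p,q,r,s,t,u,v}.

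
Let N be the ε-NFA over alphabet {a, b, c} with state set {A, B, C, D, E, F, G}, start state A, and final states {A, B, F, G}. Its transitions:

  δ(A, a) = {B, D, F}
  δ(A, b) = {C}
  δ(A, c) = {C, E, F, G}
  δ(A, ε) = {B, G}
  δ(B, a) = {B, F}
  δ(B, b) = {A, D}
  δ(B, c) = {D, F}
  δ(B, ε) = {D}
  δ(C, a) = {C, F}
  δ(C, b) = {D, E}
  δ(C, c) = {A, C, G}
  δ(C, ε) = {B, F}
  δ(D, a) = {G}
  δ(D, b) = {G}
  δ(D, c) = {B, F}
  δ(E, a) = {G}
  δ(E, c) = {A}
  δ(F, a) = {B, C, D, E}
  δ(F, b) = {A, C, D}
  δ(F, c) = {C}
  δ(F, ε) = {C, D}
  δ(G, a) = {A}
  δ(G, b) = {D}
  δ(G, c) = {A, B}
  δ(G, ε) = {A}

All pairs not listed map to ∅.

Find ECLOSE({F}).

Begin with {F}.
F →ε {C, D}; add C, D.
C →ε {B, F}; add B.
ε-closure = {B, C, D, F}.

{B, C, D, F}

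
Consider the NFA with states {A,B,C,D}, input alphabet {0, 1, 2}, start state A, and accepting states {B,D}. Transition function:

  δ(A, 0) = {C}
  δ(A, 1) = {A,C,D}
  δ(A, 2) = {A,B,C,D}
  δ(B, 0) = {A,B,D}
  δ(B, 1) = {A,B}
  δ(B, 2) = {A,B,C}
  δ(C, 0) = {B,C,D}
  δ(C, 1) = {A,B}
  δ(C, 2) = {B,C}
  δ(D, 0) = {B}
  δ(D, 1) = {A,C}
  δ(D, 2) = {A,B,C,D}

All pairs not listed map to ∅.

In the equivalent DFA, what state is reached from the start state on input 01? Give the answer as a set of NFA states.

Start: {A}.
δ(A,0) = {C}.
Union: {C}.
After 0: {C}.
δ(C,1) = {A,B}.
Union: {A,B}.
After 1: {A,B}.

{A,B}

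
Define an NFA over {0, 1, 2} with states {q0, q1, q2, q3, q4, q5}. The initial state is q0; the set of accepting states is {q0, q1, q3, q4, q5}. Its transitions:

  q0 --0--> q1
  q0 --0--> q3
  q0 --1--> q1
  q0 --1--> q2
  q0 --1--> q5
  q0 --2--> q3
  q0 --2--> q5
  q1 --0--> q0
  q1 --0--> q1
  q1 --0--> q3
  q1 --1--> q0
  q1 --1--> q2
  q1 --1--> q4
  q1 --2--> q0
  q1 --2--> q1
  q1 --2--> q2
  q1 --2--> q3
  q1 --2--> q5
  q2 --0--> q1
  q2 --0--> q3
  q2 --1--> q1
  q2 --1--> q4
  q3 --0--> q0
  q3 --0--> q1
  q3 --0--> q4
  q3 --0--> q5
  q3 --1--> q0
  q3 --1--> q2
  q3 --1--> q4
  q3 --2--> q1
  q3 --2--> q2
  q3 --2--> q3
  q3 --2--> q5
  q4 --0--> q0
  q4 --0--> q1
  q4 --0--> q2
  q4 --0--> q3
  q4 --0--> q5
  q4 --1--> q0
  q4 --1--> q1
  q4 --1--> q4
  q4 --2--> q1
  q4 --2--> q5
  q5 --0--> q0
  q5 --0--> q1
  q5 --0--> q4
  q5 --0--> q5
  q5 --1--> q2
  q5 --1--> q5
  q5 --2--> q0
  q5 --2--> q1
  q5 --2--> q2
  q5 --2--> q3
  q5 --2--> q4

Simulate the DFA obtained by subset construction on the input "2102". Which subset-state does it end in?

{q0, q1, q2, q3, q4, q5}

Start: {q0}.
δ(q0,2) = {q3, q5}.
Union: {q3, q5}.
After 2: {q3, q5}.
δ(q3,1) = {q0, q2, q4}; δ(q5,1) = {q2, q5}.
Union: {q0, q2, q4, q5}.
After 1: {q0, q2, q4, q5}.
δ(q0,0) = {q1, q3}; δ(q2,0) = {q1, q3}; δ(q4,0) = {q0, q1, q2, q3, q5}; δ(q5,0) = {q0, q1, q4, q5}.
Union: {q0, q1, q2, q3, q4, q5}.
After 0: {q0, q1, q2, q3, q4, q5}.
δ(q0,2) = {q3, q5}; δ(q1,2) = {q0, q1, q2, q3, q5}; δ(q2,2) = ∅; δ(q3,2) = {q1, q2, q3, q5}; δ(q4,2) = {q1, q5}; δ(q5,2) = {q0, q1, q2, q3, q4}.
Union: {q0, q1, q2, q3, q4, q5}.
After 2: {q0, q1, q2, q3, q4, q5}.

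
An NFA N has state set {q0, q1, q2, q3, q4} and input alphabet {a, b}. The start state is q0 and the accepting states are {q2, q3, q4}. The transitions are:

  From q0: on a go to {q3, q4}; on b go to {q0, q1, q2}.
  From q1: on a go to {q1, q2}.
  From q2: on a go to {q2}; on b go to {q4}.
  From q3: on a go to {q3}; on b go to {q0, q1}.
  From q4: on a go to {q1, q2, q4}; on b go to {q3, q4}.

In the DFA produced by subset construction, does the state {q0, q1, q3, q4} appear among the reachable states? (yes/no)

yes

Start state of the DFA: {q0}.
{q0} --a--> {q3, q4}  [new]
{q0} --b--> {q0, q1, q2}  [new]
{q3, q4} --a--> {q1, q2, q3, q4}  [new]
{q3, q4} --b--> {q0, q1, q3, q4}  [new]
{q0, q1, q2} --a--> {q1, q2, q3, q4}  [seen]
{q0, q1, q2} --b--> {q0, q1, q2, q4}  [new]
{q1, q2, q3, q4} --a--> {q1, q2, q3, q4}  [seen]
{q1, q2, q3, q4} --b--> {q0, q1, q3, q4}  [seen]
{q0, q1, q3, q4} --a--> {q1, q2, q3, q4}  [seen]
{q0, q1, q3, q4} --b--> {q0, q1, q2, q3, q4}  [new]
{q0, q1, q2, q4} --a--> {q1, q2, q3, q4}  [seen]
{q0, q1, q2, q4} --b--> {q0, q1, q2, q3, q4}  [seen]
{q0, q1, q2, q3, q4} --a--> {q1, q2, q3, q4}  [seen]
{q0, q1, q2, q3, q4} --b--> {q0, q1, q2, q3, q4}  [seen]
Reachable DFA states: {q0}, {q3, q4}, {q0, q1, q2}, {q1, q2, q3, q4}, {q0, q1, q3, q4}, {q0, q1, q2, q4}, {q0, q1, q2, q3, q4}.
{q0, q1, q3, q4} is among them.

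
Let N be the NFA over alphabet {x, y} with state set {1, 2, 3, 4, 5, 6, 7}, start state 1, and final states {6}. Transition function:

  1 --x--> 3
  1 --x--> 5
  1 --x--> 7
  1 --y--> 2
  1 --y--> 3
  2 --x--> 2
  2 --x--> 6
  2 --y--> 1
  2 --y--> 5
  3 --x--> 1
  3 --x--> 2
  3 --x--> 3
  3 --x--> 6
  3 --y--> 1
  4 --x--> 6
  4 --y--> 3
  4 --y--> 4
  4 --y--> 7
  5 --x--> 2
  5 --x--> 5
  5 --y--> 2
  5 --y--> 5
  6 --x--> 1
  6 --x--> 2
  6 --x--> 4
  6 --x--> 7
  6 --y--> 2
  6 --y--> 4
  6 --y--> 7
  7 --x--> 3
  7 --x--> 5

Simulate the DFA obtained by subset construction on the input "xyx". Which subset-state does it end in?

{2, 3, 5, 6, 7}

Start: {1}.
δ(1,x) = {3, 5, 7}.
Union: {3, 5, 7}.
After x: {3, 5, 7}.
δ(3,y) = {1}; δ(5,y) = {2, 5}; δ(7,y) = ∅.
Union: {1, 2, 5}.
After y: {1, 2, 5}.
δ(1,x) = {3, 5, 7}; δ(2,x) = {2, 6}; δ(5,x) = {2, 5}.
Union: {2, 3, 5, 6, 7}.
After x: {2, 3, 5, 6, 7}.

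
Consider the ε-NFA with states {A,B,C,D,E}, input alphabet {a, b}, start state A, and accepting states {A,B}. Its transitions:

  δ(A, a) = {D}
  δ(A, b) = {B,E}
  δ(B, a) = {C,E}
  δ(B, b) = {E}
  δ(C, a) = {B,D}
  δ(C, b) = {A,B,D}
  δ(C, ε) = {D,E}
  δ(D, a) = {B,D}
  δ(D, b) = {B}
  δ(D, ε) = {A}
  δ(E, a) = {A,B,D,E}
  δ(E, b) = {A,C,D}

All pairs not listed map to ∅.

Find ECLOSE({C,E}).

{A,C,D,E}

Begin with {C,E}.
C →ε {D,E}; add D.
D →ε {A}; add A.
ε-closure = {A,C,D,E}.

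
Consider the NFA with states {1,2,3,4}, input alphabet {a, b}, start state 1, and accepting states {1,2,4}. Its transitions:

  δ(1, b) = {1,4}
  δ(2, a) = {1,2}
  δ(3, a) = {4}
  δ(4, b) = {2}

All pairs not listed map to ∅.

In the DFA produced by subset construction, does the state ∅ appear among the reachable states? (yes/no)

yes

Start state of the DFA: {1}.
{1} --a--> ∅  [new]
{1} --b--> {1,4}  [new]
∅ --a--> ∅  [seen]
∅ --b--> ∅  [seen]
{1,4} --a--> ∅  [seen]
{1,4} --b--> {1,2,4}  [new]
{1,2,4} --a--> {1,2}  [new]
{1,2,4} --b--> {1,2,4}  [seen]
{1,2} --a--> {1,2}  [seen]
{1,2} --b--> {1,4}  [seen]
Reachable DFA states: {1}, ∅, {1,4}, {1,2,4}, {1,2}.
∅ is among them.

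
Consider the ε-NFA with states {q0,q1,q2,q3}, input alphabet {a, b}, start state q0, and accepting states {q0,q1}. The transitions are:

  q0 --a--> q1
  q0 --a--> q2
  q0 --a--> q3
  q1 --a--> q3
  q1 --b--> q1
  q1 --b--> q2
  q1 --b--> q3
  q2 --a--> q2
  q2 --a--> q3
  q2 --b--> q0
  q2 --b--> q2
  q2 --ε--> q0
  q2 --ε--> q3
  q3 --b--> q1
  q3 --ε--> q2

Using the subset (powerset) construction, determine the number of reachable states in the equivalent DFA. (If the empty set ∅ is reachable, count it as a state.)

Start state of the DFA: {q0} (ε-closure of the NFA start).
{q0} --a--> {q0,q1,q2,q3}  [new]
{q0} --b--> ∅  [new]
{q0,q1,q2,q3} --a--> {q0,q1,q2,q3}  [seen]
{q0,q1,q2,q3} --b--> {q0,q1,q2,q3}  [seen]
∅ --a--> ∅  [seen]
∅ --b--> ∅  [seen]
Reachable DFA states: {q0}, {q0,q1,q2,q3}, ∅.

3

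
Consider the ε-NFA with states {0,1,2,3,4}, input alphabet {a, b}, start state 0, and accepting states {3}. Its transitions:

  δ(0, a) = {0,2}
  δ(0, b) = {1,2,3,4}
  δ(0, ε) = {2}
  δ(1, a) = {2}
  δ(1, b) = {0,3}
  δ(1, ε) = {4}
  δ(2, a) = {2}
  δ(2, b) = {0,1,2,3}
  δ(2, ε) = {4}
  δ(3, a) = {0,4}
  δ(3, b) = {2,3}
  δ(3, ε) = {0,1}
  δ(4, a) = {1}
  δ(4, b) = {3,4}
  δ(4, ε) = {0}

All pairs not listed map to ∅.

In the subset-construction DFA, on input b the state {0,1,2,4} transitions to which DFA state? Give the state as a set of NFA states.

{0,1,2,3,4}

δ(0,b) = {1,2,3,4}; δ(1,b) = {0,3}; δ(2,b) = {0,1,2,3}; δ(4,b) = {3,4}.
Union: {0,1,2,3,4}.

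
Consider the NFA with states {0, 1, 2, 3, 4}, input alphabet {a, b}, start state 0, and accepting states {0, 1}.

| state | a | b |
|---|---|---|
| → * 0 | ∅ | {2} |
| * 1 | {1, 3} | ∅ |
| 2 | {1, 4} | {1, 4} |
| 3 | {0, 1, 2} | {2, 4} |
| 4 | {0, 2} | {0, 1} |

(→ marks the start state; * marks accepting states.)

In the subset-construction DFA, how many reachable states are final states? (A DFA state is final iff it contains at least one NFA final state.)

11

Start state of the DFA: {0}.
{0} --a--> ∅  [new]
{0} --b--> {2}  [new]
∅ --a--> ∅  [seen]
∅ --b--> ∅  [seen]
{2} --a--> {1, 4}  [new]
{2} --b--> {1, 4}  [seen]
{1, 4} --a--> {0, 1, 2, 3}  [new]
{1, 4} --b--> {0, 1}  [new]
{0, 1, 2, 3} --a--> {0, 1, 2, 3, 4}  [new]
{0, 1, 2, 3} --b--> {1, 2, 4}  [new]
{0, 1} --a--> {1, 3}  [new]
{0, 1} --b--> {2}  [seen]
{0, 1, 2, 3, 4} --a--> {0, 1, 2, 3, 4}  [seen]
{0, 1, 2, 3, 4} --b--> {0, 1, 2, 4}  [new]
{1, 2, 4} --a--> {0, 1, 2, 3, 4}  [seen]
{1, 2, 4} --b--> {0, 1, 4}  [new]
{1, 3} --a--> {0, 1, 2, 3}  [seen]
{1, 3} --b--> {2, 4}  [new]
{0, 1, 2, 4} --a--> {0, 1, 2, 3, 4}  [seen]
{0, 1, 2, 4} --b--> {0, 1, 2, 4}  [seen]
{0, 1, 4} --a--> {0, 1, 2, 3}  [seen]
{0, 1, 4} --b--> {0, 1, 2}  [new]
{2, 4} --a--> {0, 1, 2, 4}  [seen]
{2, 4} --b--> {0, 1, 4}  [seen]
{0, 1, 2} --a--> {1, 3, 4}  [new]
{0, 1, 2} --b--> {1, 2, 4}  [seen]
{1, 3, 4} --a--> {0, 1, 2, 3}  [seen]
{1, 3, 4} --b--> {0, 1, 2, 4}  [seen]
Reachable DFA states: {0}, ∅, {2}, {1, 4}, {0, 1, 2, 3}, {0, 1}, {0, 1, 2, 3, 4}, {1, 2, 4}, {1, 3}, {0, 1, 2, 4}, {0, 1, 4}, {2, 4}, {0, 1, 2}, {1, 3, 4}.
Accepting DFA states (contain an NFA accepting state): {0}, {1, 4}, {0, 1, 2, 3}, {0, 1}, {0, 1, 2, 3, 4}, {1, 2, 4}, {1, 3}, {0, 1, 2, 4}, {0, 1, 4}, {0, 1, 2}, {1, 3, 4}.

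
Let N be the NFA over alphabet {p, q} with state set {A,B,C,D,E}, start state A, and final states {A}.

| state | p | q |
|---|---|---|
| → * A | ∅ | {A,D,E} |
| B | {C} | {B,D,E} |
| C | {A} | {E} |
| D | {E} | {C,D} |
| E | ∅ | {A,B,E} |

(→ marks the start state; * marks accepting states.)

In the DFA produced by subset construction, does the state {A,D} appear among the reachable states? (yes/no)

Start state of the DFA: {A}.
{A} --p--> ∅  [new]
{A} --q--> {A,D,E}  [new]
∅ --p--> ∅  [seen]
∅ --q--> ∅  [seen]
{A,D,E} --p--> {E}  [new]
{A,D,E} --q--> {A,B,C,D,E}  [new]
{E} --p--> ∅  [seen]
{E} --q--> {A,B,E}  [new]
{A,B,C,D,E} --p--> {A,C,E}  [new]
{A,B,C,D,E} --q--> {A,B,C,D,E}  [seen]
{A,B,E} --p--> {C}  [new]
{A,B,E} --q--> {A,B,D,E}  [new]
{A,C,E} --p--> {A}  [seen]
{A,C,E} --q--> {A,B,D,E}  [seen]
{C} --p--> {A}  [seen]
{C} --q--> {E}  [seen]
{A,B,D,E} --p--> {C,E}  [new]
{A,B,D,E} --q--> {A,B,C,D,E}  [seen]
{C,E} --p--> {A}  [seen]
{C,E} --q--> {A,B,E}  [seen]
Reachable DFA states: {A}, ∅, {A,D,E}, {E}, {A,B,C,D,E}, {A,B,E}, {A,C,E}, {C}, {A,B,D,E}, {C,E}.
{A,D} is not among them.

no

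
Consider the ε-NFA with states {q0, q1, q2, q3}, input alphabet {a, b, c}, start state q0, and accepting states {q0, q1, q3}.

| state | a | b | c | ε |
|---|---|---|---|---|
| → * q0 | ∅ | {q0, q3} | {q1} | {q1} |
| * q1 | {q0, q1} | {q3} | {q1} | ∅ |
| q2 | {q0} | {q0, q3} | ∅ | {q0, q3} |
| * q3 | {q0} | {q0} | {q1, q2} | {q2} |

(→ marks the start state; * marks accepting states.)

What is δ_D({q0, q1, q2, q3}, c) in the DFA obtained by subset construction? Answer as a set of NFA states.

{q0, q1, q2, q3}

δ(q0,c) = {q1}; δ(q1,c) = {q1}; δ(q2,c) = ∅; δ(q3,c) = {q1, q2}.
Union: {q1, q2}.
ε-closure gives {q0, q1, q2, q3}.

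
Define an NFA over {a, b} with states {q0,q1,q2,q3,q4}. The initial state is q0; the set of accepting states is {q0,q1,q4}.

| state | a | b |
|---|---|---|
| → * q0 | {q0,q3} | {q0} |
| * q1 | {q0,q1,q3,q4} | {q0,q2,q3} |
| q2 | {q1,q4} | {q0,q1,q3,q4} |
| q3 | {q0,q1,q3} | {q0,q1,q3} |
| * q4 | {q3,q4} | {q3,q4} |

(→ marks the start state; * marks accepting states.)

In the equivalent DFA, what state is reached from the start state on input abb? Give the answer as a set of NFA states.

Start: {q0}.
δ(q0,a) = {q0,q3}.
Union: {q0,q3}.
After a: {q0,q3}.
δ(q0,b) = {q0}; δ(q3,b) = {q0,q1,q3}.
Union: {q0,q1,q3}.
After b: {q0,q1,q3}.
δ(q0,b) = {q0}; δ(q1,b) = {q0,q2,q3}; δ(q3,b) = {q0,q1,q3}.
Union: {q0,q1,q2,q3}.
After b: {q0,q1,q2,q3}.

{q0,q1,q2,q3}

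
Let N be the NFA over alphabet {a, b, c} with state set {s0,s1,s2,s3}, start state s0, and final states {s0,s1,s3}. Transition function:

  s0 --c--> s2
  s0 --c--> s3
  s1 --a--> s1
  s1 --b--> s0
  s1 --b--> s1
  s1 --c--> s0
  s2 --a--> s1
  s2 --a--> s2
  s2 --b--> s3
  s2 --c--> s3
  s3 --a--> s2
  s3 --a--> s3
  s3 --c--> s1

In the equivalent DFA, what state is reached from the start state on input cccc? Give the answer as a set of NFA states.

Start: {s0}.
δ(s0,c) = {s2,s3}.
Union: {s2,s3}.
After c: {s2,s3}.
δ(s2,c) = {s3}; δ(s3,c) = {s1}.
Union: {s1,s3}.
After c: {s1,s3}.
δ(s1,c) = {s0}; δ(s3,c) = {s1}.
Union: {s0,s1}.
After c: {s0,s1}.
δ(s0,c) = {s2,s3}; δ(s1,c) = {s0}.
Union: {s0,s2,s3}.
After c: {s0,s2,s3}.

{s0,s2,s3}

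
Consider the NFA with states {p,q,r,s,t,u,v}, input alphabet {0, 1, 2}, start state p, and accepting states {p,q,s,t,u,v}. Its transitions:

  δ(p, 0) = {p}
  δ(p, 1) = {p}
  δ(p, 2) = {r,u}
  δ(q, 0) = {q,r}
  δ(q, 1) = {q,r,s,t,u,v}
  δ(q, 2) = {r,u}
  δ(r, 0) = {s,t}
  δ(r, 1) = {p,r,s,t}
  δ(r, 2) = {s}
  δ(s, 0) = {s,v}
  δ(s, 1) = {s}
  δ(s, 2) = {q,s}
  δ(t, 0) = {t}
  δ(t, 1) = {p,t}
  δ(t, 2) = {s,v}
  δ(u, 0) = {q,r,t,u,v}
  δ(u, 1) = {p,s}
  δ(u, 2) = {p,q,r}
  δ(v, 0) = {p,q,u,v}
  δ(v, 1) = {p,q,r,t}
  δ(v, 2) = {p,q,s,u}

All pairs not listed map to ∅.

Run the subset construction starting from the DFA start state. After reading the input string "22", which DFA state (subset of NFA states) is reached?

{p,q,r,s}

Start: {p}.
δ(p,2) = {r,u}.
Union: {r,u}.
After 2: {r,u}.
δ(r,2) = {s}; δ(u,2) = {p,q,r}.
Union: {p,q,r,s}.
After 2: {p,q,r,s}.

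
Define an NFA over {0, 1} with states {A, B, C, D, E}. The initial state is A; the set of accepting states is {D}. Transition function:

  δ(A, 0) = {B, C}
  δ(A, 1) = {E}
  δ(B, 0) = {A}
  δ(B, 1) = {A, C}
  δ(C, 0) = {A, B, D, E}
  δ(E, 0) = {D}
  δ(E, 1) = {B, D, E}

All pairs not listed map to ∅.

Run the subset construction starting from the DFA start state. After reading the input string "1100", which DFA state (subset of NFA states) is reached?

Start: {A}.
δ(A,1) = {E}.
Union: {E}.
After 1: {E}.
δ(E,1) = {B, D, E}.
Union: {B, D, E}.
After 1: {B, D, E}.
δ(B,0) = {A}; δ(D,0) = ∅; δ(E,0) = {D}.
Union: {A, D}.
After 0: {A, D}.
δ(A,0) = {B, C}; δ(D,0) = ∅.
Union: {B, C}.
After 0: {B, C}.

{B, C}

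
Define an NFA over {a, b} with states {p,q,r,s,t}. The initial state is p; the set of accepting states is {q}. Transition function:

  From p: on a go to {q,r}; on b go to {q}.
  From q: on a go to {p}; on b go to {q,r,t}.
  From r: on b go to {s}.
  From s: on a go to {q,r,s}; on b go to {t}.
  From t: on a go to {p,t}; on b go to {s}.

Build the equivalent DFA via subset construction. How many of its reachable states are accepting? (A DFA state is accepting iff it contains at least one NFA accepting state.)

Start state of the DFA: {p}.
{p} --a--> {q,r}  [new]
{p} --b--> {q}  [new]
{q,r} --a--> {p}  [seen]
{q,r} --b--> {q,r,s,t}  [new]
{q} --a--> {p}  [seen]
{q} --b--> {q,r,t}  [new]
{q,r,s,t} --a--> {p,q,r,s,t}  [new]
{q,r,s,t} --b--> {q,r,s,t}  [seen]
{q,r,t} --a--> {p,t}  [new]
{q,r,t} --b--> {q,r,s,t}  [seen]
{p,q,r,s,t} --a--> {p,q,r,s,t}  [seen]
{p,q,r,s,t} --b--> {q,r,s,t}  [seen]
{p,t} --a--> {p,q,r,t}  [new]
{p,t} --b--> {q,s}  [new]
{p,q,r,t} --a--> {p,q,r,t}  [seen]
{p,q,r,t} --b--> {q,r,s,t}  [seen]
{q,s} --a--> {p,q,r,s}  [new]
{q,s} --b--> {q,r,t}  [seen]
{p,q,r,s} --a--> {p,q,r,s}  [seen]
{p,q,r,s} --b--> {q,r,s,t}  [seen]
Reachable DFA states: {p}, {q,r}, {q}, {q,r,s,t}, {q,r,t}, {p,q,r,s,t}, {p,t}, {p,q,r,t}, {q,s}, {p,q,r,s}.
Accepting DFA states (contain an NFA accepting state): {q,r}, {q}, {q,r,s,t}, {q,r,t}, {p,q,r,s,t}, {p,q,r,t}, {q,s}, {p,q,r,s}.

8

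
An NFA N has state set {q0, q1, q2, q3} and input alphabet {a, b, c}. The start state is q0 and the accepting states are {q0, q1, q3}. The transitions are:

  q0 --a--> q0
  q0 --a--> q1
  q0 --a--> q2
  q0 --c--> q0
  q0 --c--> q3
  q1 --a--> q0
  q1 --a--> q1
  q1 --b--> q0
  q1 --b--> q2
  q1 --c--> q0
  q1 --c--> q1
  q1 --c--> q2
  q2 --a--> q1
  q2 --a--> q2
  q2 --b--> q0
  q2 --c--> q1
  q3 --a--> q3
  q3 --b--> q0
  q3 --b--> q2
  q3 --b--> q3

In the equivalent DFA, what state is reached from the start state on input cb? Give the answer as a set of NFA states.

Start: {q0}.
δ(q0,c) = {q0, q3}.
Union: {q0, q3}.
After c: {q0, q3}.
δ(q0,b) = ∅; δ(q3,b) = {q0, q2, q3}.
Union: {q0, q2, q3}.
After b: {q0, q2, q3}.

{q0, q2, q3}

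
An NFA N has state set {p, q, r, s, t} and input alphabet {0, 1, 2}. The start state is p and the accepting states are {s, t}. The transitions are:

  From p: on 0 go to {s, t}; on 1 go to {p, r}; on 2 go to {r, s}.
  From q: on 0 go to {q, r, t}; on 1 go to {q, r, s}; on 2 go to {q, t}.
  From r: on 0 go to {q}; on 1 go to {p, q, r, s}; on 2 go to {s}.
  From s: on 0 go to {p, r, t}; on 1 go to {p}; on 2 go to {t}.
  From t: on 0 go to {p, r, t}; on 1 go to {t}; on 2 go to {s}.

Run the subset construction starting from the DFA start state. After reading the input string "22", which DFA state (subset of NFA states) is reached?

Start: {p}.
δ(p,2) = {r, s}.
Union: {r, s}.
After 2: {r, s}.
δ(r,2) = {s}; δ(s,2) = {t}.
Union: {s, t}.
After 2: {s, t}.

{s, t}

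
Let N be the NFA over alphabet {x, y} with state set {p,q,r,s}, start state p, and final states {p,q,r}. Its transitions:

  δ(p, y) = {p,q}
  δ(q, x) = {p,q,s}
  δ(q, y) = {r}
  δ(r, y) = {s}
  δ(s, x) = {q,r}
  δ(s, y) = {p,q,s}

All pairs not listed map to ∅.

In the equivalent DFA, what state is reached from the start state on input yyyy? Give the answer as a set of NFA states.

{p,q,r,s}

Start: {p}.
δ(p,y) = {p,q}.
Union: {p,q}.
After y: {p,q}.
δ(p,y) = {p,q}; δ(q,y) = {r}.
Union: {p,q,r}.
After y: {p,q,r}.
δ(p,y) = {p,q}; δ(q,y) = {r}; δ(r,y) = {s}.
Union: {p,q,r,s}.
After y: {p,q,r,s}.
δ(p,y) = {p,q}; δ(q,y) = {r}; δ(r,y) = {s}; δ(s,y) = {p,q,s}.
Union: {p,q,r,s}.
After y: {p,q,r,s}.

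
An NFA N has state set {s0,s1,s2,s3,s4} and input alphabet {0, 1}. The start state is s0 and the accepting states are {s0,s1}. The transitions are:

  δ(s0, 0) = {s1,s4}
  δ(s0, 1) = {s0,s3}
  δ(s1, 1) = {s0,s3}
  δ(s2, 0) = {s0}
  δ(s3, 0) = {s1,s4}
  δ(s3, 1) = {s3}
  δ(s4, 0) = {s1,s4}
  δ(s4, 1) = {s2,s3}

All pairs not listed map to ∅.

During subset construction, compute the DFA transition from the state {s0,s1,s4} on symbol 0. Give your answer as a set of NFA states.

{s1,s4}

δ(s0,0) = {s1,s4}; δ(s1,0) = ∅; δ(s4,0) = {s1,s4}.
Union: {s1,s4}.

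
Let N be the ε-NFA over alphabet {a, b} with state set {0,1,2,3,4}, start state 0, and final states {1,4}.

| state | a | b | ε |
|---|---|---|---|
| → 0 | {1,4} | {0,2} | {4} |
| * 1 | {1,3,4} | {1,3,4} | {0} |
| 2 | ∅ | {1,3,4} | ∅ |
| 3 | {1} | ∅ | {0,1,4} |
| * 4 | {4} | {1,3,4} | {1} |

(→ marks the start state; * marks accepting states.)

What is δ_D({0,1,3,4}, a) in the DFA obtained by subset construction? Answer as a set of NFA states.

{0,1,3,4}

δ(0,a) = {1,4}; δ(1,a) = {1,3,4}; δ(3,a) = {1}; δ(4,a) = {4}.
Union: {1,3,4}.
ε-closure gives {0,1,3,4}.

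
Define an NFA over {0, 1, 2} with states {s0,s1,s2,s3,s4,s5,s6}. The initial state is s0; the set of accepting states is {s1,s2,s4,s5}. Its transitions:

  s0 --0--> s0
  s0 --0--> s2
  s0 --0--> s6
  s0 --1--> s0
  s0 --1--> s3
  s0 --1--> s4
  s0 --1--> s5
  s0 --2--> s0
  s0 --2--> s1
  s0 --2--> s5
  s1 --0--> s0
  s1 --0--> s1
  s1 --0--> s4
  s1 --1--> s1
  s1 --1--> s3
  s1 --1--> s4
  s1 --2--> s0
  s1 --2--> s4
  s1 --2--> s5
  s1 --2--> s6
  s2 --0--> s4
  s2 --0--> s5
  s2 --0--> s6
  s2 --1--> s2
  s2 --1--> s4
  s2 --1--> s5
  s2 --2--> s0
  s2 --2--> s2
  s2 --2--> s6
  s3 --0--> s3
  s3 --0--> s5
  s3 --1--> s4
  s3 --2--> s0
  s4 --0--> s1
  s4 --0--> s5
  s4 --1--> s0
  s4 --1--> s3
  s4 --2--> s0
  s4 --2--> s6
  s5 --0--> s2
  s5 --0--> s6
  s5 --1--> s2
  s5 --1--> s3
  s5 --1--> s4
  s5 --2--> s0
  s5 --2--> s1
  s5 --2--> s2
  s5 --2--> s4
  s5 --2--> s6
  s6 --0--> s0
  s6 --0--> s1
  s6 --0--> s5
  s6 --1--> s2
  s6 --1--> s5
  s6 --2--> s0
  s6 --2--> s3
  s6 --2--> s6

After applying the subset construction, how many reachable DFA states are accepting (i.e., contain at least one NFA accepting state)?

Start state of the DFA: {s0}.
{s0} --0--> {s0,s2,s6}  [new]
{s0} --1--> {s0,s3,s4,s5}  [new]
{s0} --2--> {s0,s1,s5}  [new]
{s0,s2,s6} --0--> {s0,s1,s2,s4,s5,s6}  [new]
{s0,s2,s6} --1--> {s0,s2,s3,s4,s5}  [new]
{s0,s2,s6} --2--> {s0,s1,s2,s3,s5,s6}  [new]
{s0,s3,s4,s5} --0--> {s0,s1,s2,s3,s5,s6}  [seen]
{s0,s3,s4,s5} --1--> {s0,s2,s3,s4,s5}  [seen]
{s0,s3,s4,s5} --2--> {s0,s1,s2,s4,s5,s6}  [seen]
{s0,s1,s5} --0--> {s0,s1,s2,s4,s6}  [new]
{s0,s1,s5} --1--> {s0,s1,s2,s3,s4,s5}  [new]
{s0,s1,s5} --2--> {s0,s1,s2,s4,s5,s6}  [seen]
{s0,s1,s2,s4,s5,s6} --0--> {s0,s1,s2,s4,s5,s6}  [seen]
{s0,s1,s2,s4,s5,s6} --1--> {s0,s1,s2,s3,s4,s5}  [seen]
{s0,s1,s2,s4,s5,s6} --2--> {s0,s1,s2,s3,s4,s5,s6}  [new]
{s0,s2,s3,s4,s5} --0--> {s0,s1,s2,s3,s4,s5,s6}  [seen]
{s0,s2,s3,s4,s5} --1--> {s0,s2,s3,s4,s5}  [seen]
{s0,s2,s3,s4,s5} --2--> {s0,s1,s2,s4,s5,s6}  [seen]
{s0,s1,s2,s3,s5,s6} --0--> {s0,s1,s2,s3,s4,s5,s6}  [seen]
{s0,s1,s2,s3,s5,s6} --1--> {s0,s1,s2,s3,s4,s5}  [seen]
{s0,s1,s2,s3,s5,s6} --2--> {s0,s1,s2,s3,s4,s5,s6}  [seen]
{s0,s1,s2,s4,s6} --0--> {s0,s1,s2,s4,s5,s6}  [seen]
{s0,s1,s2,s4,s6} --1--> {s0,s1,s2,s3,s4,s5}  [seen]
{s0,s1,s2,s4,s6} --2--> {s0,s1,s2,s3,s4,s5,s6}  [seen]
{s0,s1,s2,s3,s4,s5} --0--> {s0,s1,s2,s3,s4,s5,s6}  [seen]
{s0,s1,s2,s3,s4,s5} --1--> {s0,s1,s2,s3,s4,s5}  [seen]
{s0,s1,s2,s3,s4,s5} --2--> {s0,s1,s2,s4,s5,s6}  [seen]
{s0,s1,s2,s3,s4,s5,s6} --0--> {s0,s1,s2,s3,s4,s5,s6}  [seen]
{s0,s1,s2,s3,s4,s5,s6} --1--> {s0,s1,s2,s3,s4,s5}  [seen]
{s0,s1,s2,s3,s4,s5,s6} --2--> {s0,s1,s2,s3,s4,s5,s6}  [seen]
Reachable DFA states: {s0}, {s0,s2,s6}, {s0,s3,s4,s5}, {s0,s1,s5}, {s0,s1,s2,s4,s5,s6}, {s0,s2,s3,s4,s5}, {s0,s1,s2,s3,s5,s6}, {s0,s1,s2,s4,s6}, {s0,s1,s2,s3,s4,s5}, {s0,s1,s2,s3,s4,s5,s6}.
Accepting DFA states (contain an NFA accepting state): {s0,s2,s6}, {s0,s3,s4,s5}, {s0,s1,s5}, {s0,s1,s2,s4,s5,s6}, {s0,s2,s3,s4,s5}, {s0,s1,s2,s3,s5,s6}, {s0,s1,s2,s4,s6}, {s0,s1,s2,s3,s4,s5}, {s0,s1,s2,s3,s4,s5,s6}.

9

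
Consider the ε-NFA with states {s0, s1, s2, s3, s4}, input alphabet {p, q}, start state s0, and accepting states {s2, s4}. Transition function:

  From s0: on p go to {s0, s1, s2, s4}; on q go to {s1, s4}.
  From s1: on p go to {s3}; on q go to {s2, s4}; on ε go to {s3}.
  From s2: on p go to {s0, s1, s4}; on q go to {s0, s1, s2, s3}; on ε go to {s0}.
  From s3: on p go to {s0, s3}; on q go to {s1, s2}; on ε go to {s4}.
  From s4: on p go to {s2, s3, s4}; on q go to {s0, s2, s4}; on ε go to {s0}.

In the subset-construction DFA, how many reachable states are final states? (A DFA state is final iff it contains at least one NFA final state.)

2

Start state of the DFA: {s0} (ε-closure of the NFA start).
{s0} --p--> {s0, s1, s2, s3, s4}  [new]
{s0} --q--> {s0, s1, s3, s4}  [new]
{s0, s1, s2, s3, s4} --p--> {s0, s1, s2, s3, s4}  [seen]
{s0, s1, s2, s3, s4} --q--> {s0, s1, s2, s3, s4}  [seen]
{s0, s1, s3, s4} --p--> {s0, s1, s2, s3, s4}  [seen]
{s0, s1, s3, s4} --q--> {s0, s1, s2, s3, s4}  [seen]
Reachable DFA states: {s0}, {s0, s1, s2, s3, s4}, {s0, s1, s3, s4}.
Accepting DFA states (contain an NFA accepting state): {s0, s1, s2, s3, s4}, {s0, s1, s3, s4}.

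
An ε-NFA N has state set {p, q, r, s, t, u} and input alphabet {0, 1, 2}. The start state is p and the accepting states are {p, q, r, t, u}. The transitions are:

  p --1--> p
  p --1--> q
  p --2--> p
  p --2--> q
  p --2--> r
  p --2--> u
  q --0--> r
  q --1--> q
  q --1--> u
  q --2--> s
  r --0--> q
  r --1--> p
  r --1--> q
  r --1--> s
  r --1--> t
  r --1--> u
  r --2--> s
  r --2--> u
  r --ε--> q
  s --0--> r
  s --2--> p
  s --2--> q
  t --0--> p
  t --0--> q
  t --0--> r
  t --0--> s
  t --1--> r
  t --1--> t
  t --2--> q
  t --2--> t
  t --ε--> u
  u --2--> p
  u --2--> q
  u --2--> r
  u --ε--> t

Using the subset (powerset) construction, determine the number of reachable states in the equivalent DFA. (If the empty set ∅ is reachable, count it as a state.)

11

Start state of the DFA: {p} (ε-closure of the NFA start).
{p} --0--> ∅  [new]
{p} --1--> {p, q}  [new]
{p} --2--> {p, q, r, t, u}  [new]
∅ --0--> ∅  [seen]
∅ --1--> ∅  [seen]
∅ --2--> ∅  [seen]
{p, q} --0--> {q, r}  [new]
{p, q} --1--> {p, q, t, u}  [new]
{p, q} --2--> {p, q, r, s, t, u}  [new]
{p, q, r, t, u} --0--> {p, q, r, s}  [new]
{p, q, r, t, u} --1--> {p, q, r, s, t, u}  [seen]
{p, q, r, t, u} --2--> {p, q, r, s, t, u}  [seen]
{q, r} --0--> {q, r}  [seen]
{q, r} --1--> {p, q, s, t, u}  [new]
{q, r} --2--> {s, t, u}  [new]
{p, q, t, u} --0--> {p, q, r, s}  [seen]
{p, q, t, u} --1--> {p, q, r, t, u}  [seen]
{p, q, t, u} --2--> {p, q, r, s, t, u}  [seen]
{p, q, r, s, t, u} --0--> {p, q, r, s}  [seen]
{p, q, r, s, t, u} --1--> {p, q, r, s, t, u}  [seen]
{p, q, r, s, t, u} --2--> {p, q, r, s, t, u}  [seen]
{p, q, r, s} --0--> {q, r}  [seen]
{p, q, r, s} --1--> {p, q, s, t, u}  [seen]
{p, q, r, s} --2--> {p, q, r, s, t, u}  [seen]
{p, q, s, t, u} --0--> {p, q, r, s}  [seen]
{p, q, s, t, u} --1--> {p, q, r, t, u}  [seen]
{p, q, s, t, u} --2--> {p, q, r, s, t, u}  [seen]
{s, t, u} --0--> {p, q, r, s}  [seen]
{s, t, u} --1--> {q, r, t, u}  [new]
{s, t, u} --2--> {p, q, r, t, u}  [seen]
{q, r, t, u} --0--> {p, q, r, s}  [seen]
{q, r, t, u} --1--> {p, q, r, s, t, u}  [seen]
{q, r, t, u} --2--> {p, q, r, s, t, u}  [seen]
Reachable DFA states: {p}, ∅, {p, q}, {p, q, r, t, u}, {q, r}, {p, q, t, u}, {p, q, r, s, t, u}, {p, q, r, s}, {p, q, s, t, u}, {s, t, u}, {q, r, t, u}.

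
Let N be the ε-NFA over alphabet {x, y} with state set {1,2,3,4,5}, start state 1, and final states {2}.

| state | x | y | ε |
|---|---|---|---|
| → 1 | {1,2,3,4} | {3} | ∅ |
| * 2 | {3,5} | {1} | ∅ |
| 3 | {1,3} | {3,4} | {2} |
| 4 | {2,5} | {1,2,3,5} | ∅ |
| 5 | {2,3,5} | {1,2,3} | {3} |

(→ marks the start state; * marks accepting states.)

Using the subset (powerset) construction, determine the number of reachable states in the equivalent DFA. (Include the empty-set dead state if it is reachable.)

5

Start state of the DFA: {1} (ε-closure of the NFA start).
{1} --x--> {1,2,3,4}  [new]
{1} --y--> {2,3}  [new]
{1,2,3,4} --x--> {1,2,3,4,5}  [new]
{1,2,3,4} --y--> {1,2,3,4,5}  [seen]
{2,3} --x--> {1,2,3,5}  [new]
{2,3} --y--> {1,2,3,4}  [seen]
{1,2,3,4,5} --x--> {1,2,3,4,5}  [seen]
{1,2,3,4,5} --y--> {1,2,3,4,5}  [seen]
{1,2,3,5} --x--> {1,2,3,4,5}  [seen]
{1,2,3,5} --y--> {1,2,3,4}  [seen]
Reachable DFA states: {1}, {1,2,3,4}, {2,3}, {1,2,3,4,5}, {1,2,3,5}.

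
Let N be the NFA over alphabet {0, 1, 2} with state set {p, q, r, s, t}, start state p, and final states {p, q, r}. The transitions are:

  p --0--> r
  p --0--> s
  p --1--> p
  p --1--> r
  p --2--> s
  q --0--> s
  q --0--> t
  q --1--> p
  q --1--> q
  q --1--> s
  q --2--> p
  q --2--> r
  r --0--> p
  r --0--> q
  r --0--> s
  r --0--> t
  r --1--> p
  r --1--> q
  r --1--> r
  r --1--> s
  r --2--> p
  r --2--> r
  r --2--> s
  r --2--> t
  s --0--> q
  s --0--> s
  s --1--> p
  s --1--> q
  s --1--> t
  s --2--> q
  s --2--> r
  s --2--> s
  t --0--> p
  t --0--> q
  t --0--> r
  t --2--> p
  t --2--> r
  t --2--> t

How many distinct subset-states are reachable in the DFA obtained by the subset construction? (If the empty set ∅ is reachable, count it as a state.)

Start state of the DFA: {p}.
{p} --0--> {r, s}  [new]
{p} --1--> {p, r}  [new]
{p} --2--> {s}  [new]
{r, s} --0--> {p, q, s, t}  [new]
{r, s} --1--> {p, q, r, s, t}  [new]
{r, s} --2--> {p, q, r, s, t}  [seen]
{p, r} --0--> {p, q, r, s, t}  [seen]
{p, r} --1--> {p, q, r, s}  [new]
{p, r} --2--> {p, r, s, t}  [new]
{s} --0--> {q, s}  [new]
{s} --1--> {p, q, t}  [new]
{s} --2--> {q, r, s}  [new]
{p, q, s, t} --0--> {p, q, r, s, t}  [seen]
{p, q, s, t} --1--> {p, q, r, s, t}  [seen]
{p, q, s, t} --2--> {p, q, r, s, t}  [seen]
{p, q, r, s, t} --0--> {p, q, r, s, t}  [seen]
{p, q, r, s, t} --1--> {p, q, r, s, t}  [seen]
{p, q, r, s, t} --2--> {p, q, r, s, t}  [seen]
{p, q, r, s} --0--> {p, q, r, s, t}  [seen]
{p, q, r, s} --1--> {p, q, r, s, t}  [seen]
{p, q, r, s} --2--> {p, q, r, s, t}  [seen]
{p, r, s, t} --0--> {p, q, r, s, t}  [seen]
{p, r, s, t} --1--> {p, q, r, s, t}  [seen]
{p, r, s, t} --2--> {p, q, r, s, t}  [seen]
{q, s} --0--> {q, s, t}  [new]
{q, s} --1--> {p, q, s, t}  [seen]
{q, s} --2--> {p, q, r, s}  [seen]
{p, q, t} --0--> {p, q, r, s, t}  [seen]
{p, q, t} --1--> {p, q, r, s}  [seen]
{p, q, t} --2--> {p, r, s, t}  [seen]
{q, r, s} --0--> {p, q, s, t}  [seen]
{q, r, s} --1--> {p, q, r, s, t}  [seen]
{q, r, s} --2--> {p, q, r, s, t}  [seen]
{q, s, t} --0--> {p, q, r, s, t}  [seen]
{q, s, t} --1--> {p, q, s, t}  [seen]
{q, s, t} --2--> {p, q, r, s, t}  [seen]
Reachable DFA states: {p}, {r, s}, {p, r}, {s}, {p, q, s, t}, {p, q, r, s, t}, {p, q, r, s}, {p, r, s, t}, {q, s}, {p, q, t}, {q, r, s}, {q, s, t}.

12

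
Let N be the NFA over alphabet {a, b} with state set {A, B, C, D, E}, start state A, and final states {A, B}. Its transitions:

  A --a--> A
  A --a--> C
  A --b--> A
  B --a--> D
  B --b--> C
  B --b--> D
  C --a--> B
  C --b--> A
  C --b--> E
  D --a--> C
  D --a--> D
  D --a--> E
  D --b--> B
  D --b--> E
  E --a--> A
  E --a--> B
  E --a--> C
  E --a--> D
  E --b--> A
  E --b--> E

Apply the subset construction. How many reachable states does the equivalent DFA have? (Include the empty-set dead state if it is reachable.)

8

Start state of the DFA: {A}.
{A} --a--> {A, C}  [new]
{A} --b--> {A}  [seen]
{A, C} --a--> {A, B, C}  [new]
{A, C} --b--> {A, E}  [new]
{A, B, C} --a--> {A, B, C, D}  [new]
{A, B, C} --b--> {A, C, D, E}  [new]
{A, E} --a--> {A, B, C, D}  [seen]
{A, E} --b--> {A, E}  [seen]
{A, B, C, D} --a--> {A, B, C, D, E}  [new]
{A, B, C, D} --b--> {A, B, C, D, E}  [seen]
{A, C, D, E} --a--> {A, B, C, D, E}  [seen]
{A, C, D, E} --b--> {A, B, E}  [new]
{A, B, C, D, E} --a--> {A, B, C, D, E}  [seen]
{A, B, C, D, E} --b--> {A, B, C, D, E}  [seen]
{A, B, E} --a--> {A, B, C, D}  [seen]
{A, B, E} --b--> {A, C, D, E}  [seen]
Reachable DFA states: {A}, {A, C}, {A, B, C}, {A, E}, {A, B, C, D}, {A, C, D, E}, {A, B, C, D, E}, {A, B, E}.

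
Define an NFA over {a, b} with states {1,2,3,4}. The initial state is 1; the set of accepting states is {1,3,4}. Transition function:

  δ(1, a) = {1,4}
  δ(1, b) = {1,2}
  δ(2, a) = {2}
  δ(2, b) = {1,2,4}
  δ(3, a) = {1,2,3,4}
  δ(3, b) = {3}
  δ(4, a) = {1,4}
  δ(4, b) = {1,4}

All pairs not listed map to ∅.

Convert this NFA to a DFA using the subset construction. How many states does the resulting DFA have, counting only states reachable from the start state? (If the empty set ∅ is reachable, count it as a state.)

Start state of the DFA: {1}.
{1} --a--> {1,4}  [new]
{1} --b--> {1,2}  [new]
{1,4} --a--> {1,4}  [seen]
{1,4} --b--> {1,2,4}  [new]
{1,2} --a--> {1,2,4}  [seen]
{1,2} --b--> {1,2,4}  [seen]
{1,2,4} --a--> {1,2,4}  [seen]
{1,2,4} --b--> {1,2,4}  [seen]
Reachable DFA states: {1}, {1,4}, {1,2}, {1,2,4}.

4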